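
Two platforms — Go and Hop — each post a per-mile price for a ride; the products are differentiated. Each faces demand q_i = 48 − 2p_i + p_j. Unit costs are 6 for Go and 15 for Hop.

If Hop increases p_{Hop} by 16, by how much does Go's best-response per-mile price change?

4

Go's profit: π = (p_{Go} − 6)(48 − 2p_{Go} + p_{Hop}).
∂π/∂p_{Go} = 60 − 4p_{Go} + p_{Hop} = 0 ⇒ p_{Go} = 15 + 0.25p_{Hop}.
The reaction-function slope is 0.25, so a 16-unit rise in p_{Hop} moves p_{Go} by 0.25 × 16 = 4. Go's best response rises — the actions are strategic complements.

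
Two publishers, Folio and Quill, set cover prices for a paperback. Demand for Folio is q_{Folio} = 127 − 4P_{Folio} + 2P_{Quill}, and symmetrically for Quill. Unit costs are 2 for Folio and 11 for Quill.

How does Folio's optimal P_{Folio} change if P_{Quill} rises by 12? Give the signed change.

3

Folio's profit: π = (P_{Folio} − 2)(127 − 4P_{Folio} + 2P_{Quill}).
∂π/∂P_{Folio} = 135 − 8P_{Folio} + 2P_{Quill} = 0 ⇒ P_{Folio} = 16.875 + 0.25P_{Quill}.
The reaction-function slope is 0.25, so a 12-unit rise in P_{Quill} moves P_{Folio} by 0.25 × 12 = 3. Folio's best response rises — the actions are strategic complements.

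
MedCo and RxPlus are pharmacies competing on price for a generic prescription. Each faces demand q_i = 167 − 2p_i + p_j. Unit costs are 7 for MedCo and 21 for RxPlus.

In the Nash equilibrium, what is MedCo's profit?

6094.08

MedCo's profit: π = (p_{MedCo} − 7)(167 − 2p_{MedCo} + p_{RxPlus}).
∂π/∂p_{MedCo} = 181 − 4p_{MedCo} + p_{RxPlus} = 0 ⇒ p_{MedCo} = 45.25 + 0.25p_{RxPlus}.
Similarly p_{RxPlus} = 52.25 + 0.25p_{MedCo}.
Plugging p_{RxPlus} into MedCo's best response: p_{MedCo} = 45.25 + 0.25(52.25 + 0.25p_{MedCo}) ⇒ 0.9375p_{MedCo} = 58.3125, so p_{MedCo} = 62.2.
Then p_{RxPlus} = 52.25 + 0.25·62.2 = 67.8.
q_{MedCo} = 167 − 2·62.2 + 67.8 = 110.4.
Profit = (62.2 − 7)·110.4 = 6094.08.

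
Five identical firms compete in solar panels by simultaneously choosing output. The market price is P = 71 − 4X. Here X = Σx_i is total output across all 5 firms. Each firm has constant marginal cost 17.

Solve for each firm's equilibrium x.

A representative firm's profit is π_i = x_i(71 − 4X) − 17x_i, with X = x_i + Σ_{j≠i} x_j.
First-order condition: 54 − 8x_i − 4Σ_{j≠i} x_j = 0.
Imposing symmetry (x_j = x for all j) turns Σ_{j≠i} x_j into 4x, so 54 = 24x and x = 2.25.

2.25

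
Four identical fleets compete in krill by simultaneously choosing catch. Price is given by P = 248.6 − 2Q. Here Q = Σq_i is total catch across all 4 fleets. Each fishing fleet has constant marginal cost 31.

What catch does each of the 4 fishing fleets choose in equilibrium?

21.76

A representative fishing fleet's profit is π_i = q_i(248.6 − 2Q) − 31q_i, with Q = q_i + Σ_{j≠i} q_j.
First-order condition: 217.6 − 4q_i − 2Σ_{j≠i} q_j = 0.
Imposing symmetry (q_j = q for all j) turns Σ_{j≠i} q_j into 3q, so 217.6 = 10q and q = 21.76.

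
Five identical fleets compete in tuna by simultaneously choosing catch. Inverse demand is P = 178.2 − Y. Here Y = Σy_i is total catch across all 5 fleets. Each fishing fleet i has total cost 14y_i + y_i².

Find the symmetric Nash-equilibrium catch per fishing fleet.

20.525

A representative fishing fleet's profit is π_i = y_i(178.2 − Y) − 14y_i − y_i², with Y = y_i + Σ_{j≠i} y_j.
First-order condition: 164.2 − 4y_i − Σ_{j≠i} y_j = 0.
With identical fishing fleets, set every y_j = y: then 164.2 − 4y − 4y = 0, i.e. y = 164.2/8 = 20.525.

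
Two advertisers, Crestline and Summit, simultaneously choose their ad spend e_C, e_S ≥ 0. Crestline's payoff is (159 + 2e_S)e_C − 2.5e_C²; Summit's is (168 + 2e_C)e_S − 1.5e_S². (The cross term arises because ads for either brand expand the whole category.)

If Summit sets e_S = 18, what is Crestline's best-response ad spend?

Expanding Crestline's payoff: 159e_C + 2e_Se_C − 2.5e_C².
∂π/∂e_C = 159 + 2e_S − 5e_C = 0, so e_C = 31.8 + 0.4e_S.
At e_S = 18: e_C = 31.8 + 0.4·18 = 39.

39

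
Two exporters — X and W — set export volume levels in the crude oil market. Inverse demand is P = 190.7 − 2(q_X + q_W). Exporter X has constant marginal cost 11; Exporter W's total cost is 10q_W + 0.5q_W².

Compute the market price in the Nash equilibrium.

Exporter X's profit: π = q_X(190.7 − 2(q_X + q_W)) − 11q_X.
∂π/∂q_X = 179.7 − 4q_X − 2q_W = 0, so q_X = 44.925 − 0.5q_W.
For W: ∂π/∂q_W = 180.7 − 5q_W − 2q_X = 0 ⇒ q_W = 36.14 − 0.4q_X.
Plugging q_W into X's best response: q_X = 44.925 − 0.5(36.14 − 0.4q_X) ⇒ 0.8q_X = 26.855, so q_X = 5371/160.
Then q_W = 36.14 − 0.4·(5371/160) = 22.7125.
Equilibrium price: P = 190.7 − 2·(1801/32) = 78.1375.

78.1375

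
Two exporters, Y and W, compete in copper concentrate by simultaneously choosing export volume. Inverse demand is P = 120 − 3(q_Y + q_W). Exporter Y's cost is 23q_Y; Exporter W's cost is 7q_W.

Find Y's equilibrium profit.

243

Exporter Y's profit: π = q_Y(120 − 3(q_Y + q_W)) − 23q_Y.
∂π/∂q_Y = 97 − 6q_Y − 3q_W = 0, so q_Y = 97/6 − 0.5q_W.
By the same steps for W: q_W = 113/6 − 0.5q_Y.
Substituting the second reaction function into the first: q_Y = 97/6 − 0.5(113/6 − 0.5q_Y), which gives 0.75q_Y = 6.75 ⇒ q_Y = 9.
Then q_W = 113/6 − 0.5·9 = 43/3.
Price P = 120 − 3·(70/3) = 50.
Y's profit: (50 − 23)·9 = 243.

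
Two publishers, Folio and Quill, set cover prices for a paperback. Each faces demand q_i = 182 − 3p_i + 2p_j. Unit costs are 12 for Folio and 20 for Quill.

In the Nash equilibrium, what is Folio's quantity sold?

Folio's profit: π = (p_{Folio} − 12)(182 − 3p_{Folio} + 2p_{Quill}).
∂π/∂p_{Folio} = 218 − 6p_{Folio} + 2p_{Quill} = 0 ⇒ p_{Folio} = 109/3 + (1/3)p_{Quill}.
Similarly p_{Quill} = 121/3 + (1/3)p_{Folio}.
Substituting the second reaction function into the first: p_{Folio} = 109/3 + (1/3)(121/3 + (1/3)p_{Folio}), which gives (8/9)p_{Folio} = 448/9 ⇒ p_{Folio} = 56.
Then p_{Quill} = 121/3 + (1/3)·56 = 59.
q_{Folio} = 182 − 3·56 + 2·59 = 132.

132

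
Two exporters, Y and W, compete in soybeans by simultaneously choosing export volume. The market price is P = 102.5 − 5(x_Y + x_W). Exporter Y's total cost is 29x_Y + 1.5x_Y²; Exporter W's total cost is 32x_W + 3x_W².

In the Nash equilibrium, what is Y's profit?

Exporter Y's profit: π = x_Y(102.5 − 5(x_Y + x_W)) − 29x_Y − 1.5x_Y².
∂π/∂x_Y = 73.5 − 13x_Y − 5x_W = 0, so x_Y = 147/26 − (5/13)x_W.
For W: ∂π/∂x_W = 70.5 − 16x_W − 5x_Y = 0 ⇒ x_W = 141/32 − 0.3125x_Y.
Solving the two reaction functions simultaneously: (1 − (−5/13)(−0.3125))x_Y = 147/26 − (5/13)·(141/32), so (183/208)x_Y = 1647/416 and x_Y = 4.5.
Then x_W = 141/32 − 0.3125·4.5 = 3.
Price P = 102.5 − 5·7.5 = 65.
Y's profit: (65 − 29)·4.5 − 1.5(4.5)² = 131.625.

131.625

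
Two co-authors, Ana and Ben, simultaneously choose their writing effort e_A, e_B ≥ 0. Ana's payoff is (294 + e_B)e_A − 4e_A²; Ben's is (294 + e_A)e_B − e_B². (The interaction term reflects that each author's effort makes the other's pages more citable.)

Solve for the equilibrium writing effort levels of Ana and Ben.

Expanding Ana's payoff: 294e_A + e_Be_A − 4e_A².
∂π/∂e_A = 294 + e_B − 8e_A = 0, so e_A = 36.75 + 0.125e_B.
Likewise for Ben: e_B = 147 + 0.5e_A.
Substituting the second reaction function into the first: e_A = 36.75 + 0.125(147 + 0.5e_A), which gives 0.9375e_A = 55.125 ⇒ e_A = 58.8.
Then e_B = 147 + 0.5·58.8 = 176.4.

58.8, 176.4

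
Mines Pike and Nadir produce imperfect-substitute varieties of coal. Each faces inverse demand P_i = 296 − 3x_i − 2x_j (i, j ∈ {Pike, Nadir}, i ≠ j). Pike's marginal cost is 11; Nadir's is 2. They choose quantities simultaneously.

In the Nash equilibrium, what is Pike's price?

Mine Pike's profit: π = x_{Pike}(296 − 3x_{Pike} − 2x_{Nadir}) − 11x_{Pike}.
∂π/∂x_{Pike} = 285 − 6x_{Pike} − 2x_{Nadir} = 0 ⇒ x_{Pike} = 47.5 − (1/3)x_{Nadir}.
Similarly x_{Nadir} = 49 − (1/3)x_{Pike}.
Plugging x_{Nadir} into Pike's best response: x_{Pike} = 47.5 − (1/3)(49 − (1/3)x_{Pike}) ⇒ (8/9)x_{Pike} = 187/6, so x_{Pike} = 35.0625.
Then x_{Nadir} = 49 − (1/3)·35.0625 = 37.3125.
P_{Pike} = 296 − 3·35.0625 − 2·37.3125 = 116.1875.

116.1875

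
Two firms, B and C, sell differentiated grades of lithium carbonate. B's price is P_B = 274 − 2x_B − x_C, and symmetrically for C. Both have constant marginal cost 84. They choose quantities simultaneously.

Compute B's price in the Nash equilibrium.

160

Firm B's profit: π = x_B(274 − 2x_B − x_C) − 84x_B.
∂π/∂x_B = 190 − 4x_B − x_C = 0 ⇒ x_B = 47.5 − 0.25x_C.
By symmetry x_C = x_B; substituting into the reaction function, 1.25x_B = 47.5 and x_B = 38.
P_B = 274 − 2·38 − 38 = 160.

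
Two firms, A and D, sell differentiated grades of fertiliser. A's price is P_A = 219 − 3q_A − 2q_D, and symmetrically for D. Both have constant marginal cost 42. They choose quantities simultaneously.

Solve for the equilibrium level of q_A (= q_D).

Firm A's profit: π = q_A(219 − 3q_A − 2q_D) − 42q_A.
∂π/∂q_A = 177 − 6q_A − 2q_D = 0 ⇒ q_A = 29.5 − (1/3)q_D.
The game is symmetric, so in equilibrium q_D = q_A: the reaction function gives (4/3)q_A = 29.5, hence q_A = 22.125.

22.125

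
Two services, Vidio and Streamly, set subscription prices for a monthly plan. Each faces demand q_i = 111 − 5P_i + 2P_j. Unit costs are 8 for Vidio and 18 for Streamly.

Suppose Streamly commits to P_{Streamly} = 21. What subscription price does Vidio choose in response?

19.3

Vidio's profit: π = (P_{Vidio} − 8)(111 − 5P_{Vidio} + 2P_{Streamly}).
∂π/∂P_{Vidio} = 151 − 10P_{Vidio} + 2P_{Streamly} = 0 ⇒ P_{Vidio} = 15.1 + 0.2P_{Streamly}.
At P_{Streamly} = 21: P_{Vidio} = 15.1 + 0.2·21 = 19.3.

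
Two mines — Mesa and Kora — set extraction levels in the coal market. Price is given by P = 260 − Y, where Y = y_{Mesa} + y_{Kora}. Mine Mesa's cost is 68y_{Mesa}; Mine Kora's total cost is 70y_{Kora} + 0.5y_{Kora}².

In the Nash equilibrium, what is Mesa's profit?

5959.84

Mine Mesa's profit: π = y_{Mesa}(260 − (y_{Mesa} + y_{Kora})) − 68y_{Mesa}.
∂π/∂y_{Mesa} = 192 − 2y_{Mesa} − y_{Kora} = 0, so y_{Mesa} = 96 − 0.5y_{Kora}.
For Kora: ∂π/∂y_{Kora} = 190 − 3y_{Kora} − y_{Mesa} = 0 ⇒ y_{Kora} = 190/3 − (1/3)y_{Mesa}.
Solving the two reaction functions simultaneously: (1 − (−0.5)(−1/3))y_{Mesa} = 96 − 0.5·(190/3), so (5/6)y_{Mesa} = 193/3 and y_{Mesa} = 77.2.
Then y_{Kora} = 190/3 − (1/3)·77.2 = 37.6.
Price P = 260 − 114.8 = 145.2.
Mesa's profit: (145.2 − 68)·77.2 = 5959.84.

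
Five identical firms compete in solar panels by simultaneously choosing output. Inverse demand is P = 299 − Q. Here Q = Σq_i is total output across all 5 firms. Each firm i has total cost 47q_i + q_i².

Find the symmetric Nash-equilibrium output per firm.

31.5

A representative firm's profit is π_i = q_i(299 − Q) − 47q_i − q_i², with Q = q_i + Σ_{j≠i} q_j.
First-order condition: 252 − 4q_i − Σ_{j≠i} q_j = 0.
Imposing symmetry (q_j = q for all j) turns Σ_{j≠i} q_j into 4q, so 252 = 8q and q = 31.5.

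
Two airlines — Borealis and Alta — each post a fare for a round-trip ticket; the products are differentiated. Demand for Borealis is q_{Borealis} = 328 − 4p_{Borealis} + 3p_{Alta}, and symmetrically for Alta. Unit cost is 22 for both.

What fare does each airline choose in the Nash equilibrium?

Borealis's profit: π = (p_{Borealis} − 22)(328 − 4p_{Borealis} + 3p_{Alta}).
∂π/∂p_{Borealis} = 416 − 8p_{Borealis} + 3p_{Alta} = 0 ⇒ p_{Borealis} = 52 + 0.375p_{Alta}.
By symmetry p_{Alta} = p_{Borealis}; substituting into the reaction function, 0.625p_{Borealis} = 52 and p_{Borealis} = 83.2.

83.2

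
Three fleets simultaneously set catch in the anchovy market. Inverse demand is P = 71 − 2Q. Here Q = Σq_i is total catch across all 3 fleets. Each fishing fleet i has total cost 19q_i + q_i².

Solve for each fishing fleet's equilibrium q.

5.2

A representative fishing fleet's profit is π_i = q_i(71 − 2Q) − 19q_i − q_i², with Q = q_i + Σ_{j≠i} q_j.
First-order condition: 52 − 6q_i − 2Σ_{j≠i} q_j = 0.
In a symmetric equilibrium every fishing fleet chooses the same q, so Σ_{j≠i} q_j = 2q. The condition becomes 52 − 10q = 0, giving q = 52/10 = 5.2.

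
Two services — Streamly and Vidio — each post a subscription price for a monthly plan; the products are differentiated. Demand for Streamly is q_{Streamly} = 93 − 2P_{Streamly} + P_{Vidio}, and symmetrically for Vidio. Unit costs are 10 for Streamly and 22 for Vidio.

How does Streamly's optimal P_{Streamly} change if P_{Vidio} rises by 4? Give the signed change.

1

Streamly's profit: π = (P_{Streamly} − 10)(93 − 2P_{Streamly} + P_{Vidio}).
∂π/∂P_{Streamly} = 113 − 4P_{Streamly} + P_{Vidio} = 0 ⇒ P_{Streamly} = 28.25 + 0.25P_{Vidio}.
The reaction-function slope is 0.25, so a 4-unit rise in P_{Vidio} moves P_{Streamly} by 0.25 × 4 = 1. Streamly's best response rises — the actions are strategic complements.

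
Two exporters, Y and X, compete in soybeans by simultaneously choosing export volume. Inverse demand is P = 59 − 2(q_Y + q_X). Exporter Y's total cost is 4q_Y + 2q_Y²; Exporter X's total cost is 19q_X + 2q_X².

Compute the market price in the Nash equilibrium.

40

Exporter Y's profit: π = q_Y(59 − 2(q_Y + q_X)) − 4q_Y − 2q_Y².
∂π/∂q_Y = 55 − 8q_Y − 2q_X = 0, so q_Y = 6.875 − 0.25q_X.
By the same steps for X: q_X = 5 − 0.25q_Y.
Plugging q_X into Y's best response: q_Y = 6.875 − 0.25(5 − 0.25q_Y) ⇒ 0.9375q_Y = 5.625, so q_Y = 6.
Then q_X = 5 − 0.25·6 = 3.5.
Equilibrium price: P = 59 − 2·9.5 = 40.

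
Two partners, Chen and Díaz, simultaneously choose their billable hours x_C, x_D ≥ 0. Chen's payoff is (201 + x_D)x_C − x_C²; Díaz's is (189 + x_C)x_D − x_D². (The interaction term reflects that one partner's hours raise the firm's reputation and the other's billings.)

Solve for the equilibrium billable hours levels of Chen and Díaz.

Expanding Chen's payoff: 201x_C + x_Dx_C − x_C².
∂π/∂x_C = 201 + x_D − 2x_C = 0, so x_C = 100.5 + 0.5x_D.
Likewise for Díaz: x_D = 94.5 + 0.5x_C.
Solving the two reaction functions simultaneously: (1 − (0.5)(0.5))x_C = 100.5 + 0.5·94.5, so 0.75x_C = 147.75 and x_C = 197.
Then x_D = 94.5 + 0.5·197 = 193.

197, 193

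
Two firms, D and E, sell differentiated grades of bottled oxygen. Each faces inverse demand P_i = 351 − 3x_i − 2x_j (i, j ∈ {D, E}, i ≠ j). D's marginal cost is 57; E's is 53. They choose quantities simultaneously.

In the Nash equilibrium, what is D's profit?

3996.75

Firm D's profit: π = x_D(351 − 3x_D − 2x_E) − 57x_D.
∂π/∂x_D = 294 − 6x_D − 2x_E = 0 ⇒ x_D = 49 − (1/3)x_E.
Similarly x_E = 149/3 − (1/3)x_D.
Solving the two reaction functions simultaneously: (1 − (−1/3)(−1/3))x_D = 49 − (1/3)·(149/3), so (8/9)x_D = 292/9 and x_D = 36.5.
Then x_E = 149/3 − (1/3)·36.5 = 37.5.
P_D = 351 − 3·36.5 − 2·37.5 = 166.5.
Profit = (166.5 − 57)·36.5 = 3996.75.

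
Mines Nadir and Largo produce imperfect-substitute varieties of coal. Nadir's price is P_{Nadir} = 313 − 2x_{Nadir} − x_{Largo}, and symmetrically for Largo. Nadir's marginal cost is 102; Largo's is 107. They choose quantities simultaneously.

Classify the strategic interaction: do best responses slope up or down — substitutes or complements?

Mine Nadir's profit: π = x_{Nadir}(313 − 2x_{Nadir} − x_{Largo}) − 102x_{Nadir}.
∂π/∂x_{Nadir} = 211 − 4x_{Nadir} − x_{Largo} = 0 ⇒ x_{Nadir} = 52.75 − 0.25x_{Largo}.
The best-response slope dx_{Nadir}/dx_{Largo} = −0.25 < 0: the reaction function is downward-sloping, so the choices are strategic substitutes.

strategic substitutes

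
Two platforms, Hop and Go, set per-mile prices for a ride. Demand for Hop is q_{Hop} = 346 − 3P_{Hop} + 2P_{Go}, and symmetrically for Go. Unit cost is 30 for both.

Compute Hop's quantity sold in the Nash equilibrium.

Hop's profit: π = (P_{Hop} − 30)(346 − 3P_{Hop} + 2P_{Go}).
∂π/∂P_{Hop} = 436 − 6P_{Hop} + 2P_{Go} = 0 ⇒ P_{Hop} = 218/3 + (1/3)P_{Go}.
By symmetry P_{Go} = P_{Hop}; substituting into the reaction function, (2/3)P_{Hop} = 218/3 and P_{Hop} = 109.
q_{Hop} = 346 − 3·109 + 2·109 = 237.

237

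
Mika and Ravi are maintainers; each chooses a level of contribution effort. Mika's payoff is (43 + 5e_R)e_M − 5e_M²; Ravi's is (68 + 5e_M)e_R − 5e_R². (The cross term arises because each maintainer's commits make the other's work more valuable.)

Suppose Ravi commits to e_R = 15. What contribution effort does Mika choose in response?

Expanding Mika's payoff: 43e_M + 5e_Re_M − 5e_M².
∂π/∂e_M = 43 + 5e_R − 10e_M = 0, so e_M = 4.3 + 0.5e_R.
At e_R = 15: e_M = 4.3 + 0.5·15 = 11.8.

11.8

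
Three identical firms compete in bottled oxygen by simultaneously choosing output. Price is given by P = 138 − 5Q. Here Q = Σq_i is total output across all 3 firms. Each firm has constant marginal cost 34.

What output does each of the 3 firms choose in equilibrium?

5.2

A representative firm's profit is π_i = q_i(138 − 5Q) − 34q_i, with Q = q_i + Σ_{j≠i} q_j.
First-order condition: 104 − 10q_i − 5Σ_{j≠i} q_j = 0.
In a symmetric equilibrium every firm chooses the same q, so Σ_{j≠i} q_j = 2q. The condition becomes 104 − 20q = 0, giving q = 104/20 = 5.2.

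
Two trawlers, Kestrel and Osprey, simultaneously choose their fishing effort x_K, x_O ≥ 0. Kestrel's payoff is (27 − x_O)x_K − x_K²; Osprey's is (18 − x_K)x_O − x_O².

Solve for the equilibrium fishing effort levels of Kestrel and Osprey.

12, 3

Expanding Kestrel's payoff: 27x_K − x_Ox_K − x_K².
∂π/∂x_K = 27 − x_O − 2x_K = 0, so x_K = 13.5 − 0.5x_O.
Likewise for Osprey: x_O = 9 − 0.5x_K.
Solving the two reaction functions simultaneously: (1 − (−0.5)(−0.5))x_K = 13.5 − 0.5·9, so 0.75x_K = 9 and x_K = 12.
Then x_O = 9 − 0.5·12 = 3.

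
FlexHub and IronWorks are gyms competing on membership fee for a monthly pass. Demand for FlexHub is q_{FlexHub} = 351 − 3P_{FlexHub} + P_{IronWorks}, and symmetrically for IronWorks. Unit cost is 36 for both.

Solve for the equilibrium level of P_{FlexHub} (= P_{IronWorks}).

FlexHub's profit: π = (P_{FlexHub} − 36)(351 − 3P_{FlexHub} + P_{IronWorks}).
∂π/∂P_{FlexHub} = 459 − 6P_{FlexHub} + P_{IronWorks} = 0 ⇒ P_{FlexHub} = 76.5 + (1/6)P_{IronWorks}.
By symmetry P_{IronWorks} = P_{FlexHub}; substituting into the reaction function, (5/6)P_{FlexHub} = 76.5 and P_{FlexHub} = 91.8.

91.8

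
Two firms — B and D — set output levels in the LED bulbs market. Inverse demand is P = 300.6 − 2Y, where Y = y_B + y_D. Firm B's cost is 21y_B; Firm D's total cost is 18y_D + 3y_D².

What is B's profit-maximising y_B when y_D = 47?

46.4

Firm B's profit: π = y_B(300.6 − 2(y_B + y_D)) − 21y_B.
∂π/∂y_B = 279.6 − 4y_B − 2y_D = 0, so y_B = 69.9 − 0.5y_D.
At y_D = 47: y_B = 69.9 − 0.5·47 = 46.4.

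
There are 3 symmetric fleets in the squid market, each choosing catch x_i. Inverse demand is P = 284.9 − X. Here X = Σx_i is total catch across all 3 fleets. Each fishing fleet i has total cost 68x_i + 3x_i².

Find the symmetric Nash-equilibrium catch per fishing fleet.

21.69

A representative fishing fleet's profit is π_i = x_i(284.9 − X) − 68x_i − 3x_i², with X = x_i + Σ_{j≠i} x_j.
First-order condition: 216.9 − 8x_i − Σ_{j≠i} x_j = 0.
With identical fishing fleets, set every x_j = x: then 216.9 − 8x − 2x = 0, i.e. x = 216.9/10 = 21.69.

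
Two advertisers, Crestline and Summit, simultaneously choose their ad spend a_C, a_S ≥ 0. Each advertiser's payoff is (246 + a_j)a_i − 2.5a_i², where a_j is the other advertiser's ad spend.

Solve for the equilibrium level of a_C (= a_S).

Crestline's payoff is (246 + a_S)a_C − 2.5a_C².
∂π/∂a_C = 246 + a_S − 5a_C = 0, so a_C = 49.2 + 0.2a_S.
Setting a_C = a_S in the reaction function: a_C = 49.2 + 0.2a_C, so a_C = 49.2 / 0.8 = 61.5.

61.5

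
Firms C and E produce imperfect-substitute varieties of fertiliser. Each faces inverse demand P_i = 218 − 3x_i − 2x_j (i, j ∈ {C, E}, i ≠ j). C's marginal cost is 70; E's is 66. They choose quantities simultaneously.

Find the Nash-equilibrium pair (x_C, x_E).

Firm C's profit: π = x_C(218 − 3x_C − 2x_E) − 70x_C.
∂π/∂x_C = 148 − 6x_C − 2x_E = 0 ⇒ x_C = 74/3 − (1/3)x_E.
Similarly x_E = 76/3 − (1/3)x_C.
Substituting the second reaction function into the first: x_C = 74/3 − (1/3)(76/3 − (1/3)x_C), which gives (8/9)x_C = 146/9 ⇒ x_C = 18.25.
Then x_E = 76/3 − (1/3)·18.25 = 19.25.

18.25, 19.25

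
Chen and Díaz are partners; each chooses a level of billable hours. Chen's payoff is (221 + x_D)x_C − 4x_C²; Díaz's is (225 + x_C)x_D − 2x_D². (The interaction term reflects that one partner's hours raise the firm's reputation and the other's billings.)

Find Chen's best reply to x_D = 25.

Expanding Chen's payoff: 221x_C + x_Dx_C − 4x_C².
∂π/∂x_C = 221 + x_D − 8x_C = 0, so x_C = 27.625 + 0.125x_D.
At x_D = 25: x_C = 27.625 + 0.125·25 = 30.75.

30.75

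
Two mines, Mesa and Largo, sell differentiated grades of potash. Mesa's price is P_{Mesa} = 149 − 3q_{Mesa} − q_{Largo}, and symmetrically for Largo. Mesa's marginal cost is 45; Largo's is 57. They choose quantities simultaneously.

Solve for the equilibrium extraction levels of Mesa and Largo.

15.2, 12.8

Mine Mesa's profit: π = q_{Mesa}(149 − 3q_{Mesa} − q_{Largo}) − 45q_{Mesa}.
∂π/∂q_{Mesa} = 104 − 6q_{Mesa} − q_{Largo} = 0 ⇒ q_{Mesa} = 52/3 − (1/6)q_{Largo}.
Similarly q_{Largo} = 46/3 − (1/6)q_{Mesa}.
Solving the two reaction functions simultaneously: (1 − (−1/6)(−1/6))q_{Mesa} = 52/3 − (1/6)·(46/3), so (35/36)q_{Mesa} = 133/9 and q_{Mesa} = 15.2.
Then q_{Largo} = 46/3 − (1/6)·15.2 = 12.8.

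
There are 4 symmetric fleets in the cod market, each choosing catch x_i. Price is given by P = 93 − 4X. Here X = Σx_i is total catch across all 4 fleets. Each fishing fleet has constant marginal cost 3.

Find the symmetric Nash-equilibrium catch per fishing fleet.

4.5

A representative fishing fleet's profit is π_i = x_i(93 − 4X) − 3x_i, with X = x_i + Σ_{j≠i} x_j.
First-order condition: 90 − 8x_i − 4Σ_{j≠i} x_j = 0.
In a symmetric equilibrium every fishing fleet chooses the same x, so Σ_{j≠i} x_j = 3x. The condition becomes 90 − 20x = 0, giving x = 90/20 = 4.5.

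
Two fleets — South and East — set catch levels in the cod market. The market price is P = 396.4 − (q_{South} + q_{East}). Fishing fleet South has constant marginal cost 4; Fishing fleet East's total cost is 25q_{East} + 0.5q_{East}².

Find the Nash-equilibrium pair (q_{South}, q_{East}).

161.16, 70.08

Fishing fleet South's profit: π = q_{South}(396.4 − (q_{South} + q_{East})) − 4q_{South}.
∂π/∂q_{South} = 392.4 − 2q_{South} − q_{East} = 0, so q_{South} = 196.2 − 0.5q_{East}.
For East: ∂π/∂q_{East} = 371.4 − 3q_{East} − q_{South} = 0 ⇒ q_{East} = 123.8 − (1/3)q_{South}.
Substituting the second reaction function into the first: q_{South} = 196.2 − 0.5(123.8 − (1/3)q_{South}), which gives (5/6)q_{South} = 134.3 ⇒ q_{South} = 161.16.
Then q_{East} = 123.8 − (1/3)·161.16 = 70.08.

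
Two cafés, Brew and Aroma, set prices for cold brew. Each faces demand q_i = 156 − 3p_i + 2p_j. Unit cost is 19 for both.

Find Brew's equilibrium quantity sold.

Brew's profit: π = (p_{Brew} − 19)(156 − 3p_{Brew} + 2p_{Aroma}).
∂π/∂p_{Brew} = 213 − 6p_{Brew} + 2p_{Aroma} = 0 ⇒ p_{Brew} = 35.5 + (1/3)p_{Aroma}.
By symmetry p_{Aroma} = p_{Brew}; substituting into the reaction function, (2/3)p_{Brew} = 35.5 and p_{Brew} = 53.25.
q_{Brew} = 156 − 3·53.25 + 2·53.25 = 102.75.

102.75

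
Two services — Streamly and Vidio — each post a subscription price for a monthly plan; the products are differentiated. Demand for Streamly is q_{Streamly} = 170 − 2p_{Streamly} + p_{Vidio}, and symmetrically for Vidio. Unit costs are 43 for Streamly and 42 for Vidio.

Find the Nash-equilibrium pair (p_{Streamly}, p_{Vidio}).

85.2, 84.8

Streamly's profit: π = (p_{Streamly} − 43)(170 − 2p_{Streamly} + p_{Vidio}).
∂π/∂p_{Streamly} = 256 − 4p_{Streamly} + p_{Vidio} = 0 ⇒ p_{Streamly} = 64 + 0.25p_{Vidio}.
Similarly p_{Vidio} = 63.5 + 0.25p_{Streamly}.
Plugging p_{Vidio} into Streamly's best response: p_{Streamly} = 64 + 0.25(63.5 + 0.25p_{Streamly}) ⇒ 0.9375p_{Streamly} = 79.875, so p_{Streamly} = 85.2.
Then p_{Vidio} = 63.5 + 0.25·85.2 = 84.8.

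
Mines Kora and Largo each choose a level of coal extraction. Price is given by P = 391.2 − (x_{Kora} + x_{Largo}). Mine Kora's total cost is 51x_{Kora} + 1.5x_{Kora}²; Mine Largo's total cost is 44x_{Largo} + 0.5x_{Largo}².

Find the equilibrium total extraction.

Mine Kora's profit: π = x_{Kora}(391.2 − (x_{Kora} + x_{Largo})) − 51x_{Kora} − 1.5x_{Kora}².
∂π/∂x_{Kora} = 340.2 − 5x_{Kora} − x_{Largo} = 0, so x_{Kora} = 68.04 − 0.2x_{Largo}.
For Largo: ∂π/∂x_{Largo} = 347.2 − 3x_{Largo} − x_{Kora} = 0 ⇒ x_{Largo} = 1736/15 − (1/3)x_{Kora}.
Solving the two reaction functions simultaneously: (1 − (−0.2)(−1/3))x_{Kora} = 68.04 − 0.2·(1736/15), so (14/15)x_{Kora} = 3367/75 and x_{Kora} = 48.1.
Then x_{Largo} = 1736/15 − (1/3)·48.1 = 99.7.
Total extraction: 48.1 + 99.7 = 147.8.

147.8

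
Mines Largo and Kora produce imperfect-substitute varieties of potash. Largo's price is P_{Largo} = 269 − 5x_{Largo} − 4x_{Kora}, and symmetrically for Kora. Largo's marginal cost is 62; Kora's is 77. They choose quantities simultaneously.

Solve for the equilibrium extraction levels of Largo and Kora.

15.5, 13

Mine Largo's profit: π = x_{Largo}(269 − 5x_{Largo} − 4x_{Kora}) − 62x_{Largo}.
∂π/∂x_{Largo} = 207 − 10x_{Largo} − 4x_{Kora} = 0 ⇒ x_{Largo} = 20.7 − 0.4x_{Kora}.
Similarly x_{Kora} = 19.2 − 0.4x_{Largo}.
Solving the two reaction functions simultaneously: (1 − (−0.4)(−0.4))x_{Largo} = 20.7 − 0.4·19.2, so 0.84x_{Largo} = 13.02 and x_{Largo} = 15.5.
Then x_{Kora} = 19.2 − 0.4·15.5 = 13.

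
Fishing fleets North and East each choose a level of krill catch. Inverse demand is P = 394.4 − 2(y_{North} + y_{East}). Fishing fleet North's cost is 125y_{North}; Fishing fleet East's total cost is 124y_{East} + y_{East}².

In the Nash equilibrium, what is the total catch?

80.92

Fishing fleet North's profit: π = y_{North}(394.4 − 2(y_{North} + y_{East})) − 125y_{North}.
∂π/∂y_{North} = 269.4 − 4y_{North} − 2y_{East} = 0, so y_{North} = 67.35 − 0.5y_{East}.
For East: ∂π/∂y_{East} = 270.4 − 6y_{East} − 2y_{North} = 0 ⇒ y_{East} = 676/15 − (1/3)y_{North}.
Plugging y_{East} into North's best response: y_{North} = 67.35 − 0.5(676/15 − (1/3)y_{North}) ⇒ (5/6)y_{North} = 2689/60, so y_{North} = 53.78.
Then y_{East} = 676/15 − (1/3)·53.78 = 27.14.
Total catch: 53.78 + 27.14 = 80.92.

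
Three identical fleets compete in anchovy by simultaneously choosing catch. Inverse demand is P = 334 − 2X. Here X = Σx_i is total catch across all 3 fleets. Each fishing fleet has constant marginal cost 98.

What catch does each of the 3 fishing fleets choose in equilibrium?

A representative fishing fleet's profit is π_i = x_i(334 − 2X) − 98x_i, with X = x_i + Σ_{j≠i} x_j.
First-order condition: 236 − 4x_i − 2Σ_{j≠i} x_j = 0.
Imposing symmetry (x_j = x for all j) turns Σ_{j≠i} x_j into 2x, so 236 = 8x and x = 29.5.

29.5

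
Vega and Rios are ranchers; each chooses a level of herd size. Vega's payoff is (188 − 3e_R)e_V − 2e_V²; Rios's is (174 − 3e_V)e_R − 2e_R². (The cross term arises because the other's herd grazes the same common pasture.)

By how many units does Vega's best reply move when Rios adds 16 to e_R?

-12

Expanding Vega's payoff: 188e_V − 3e_Re_V − 2e_V².
∂π/∂e_V = 188 − 3e_R − 4e_V = 0, so e_V = 47 − 0.75e_R.
The reaction-function slope is −0.75, so a 16-unit rise in e_R moves e_V by −0.75 × 16 = −12. Vega's best response falls — the actions are strategic substitutes.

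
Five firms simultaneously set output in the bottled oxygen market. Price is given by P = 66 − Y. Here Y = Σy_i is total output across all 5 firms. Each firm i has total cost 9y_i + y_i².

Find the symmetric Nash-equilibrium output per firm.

7.125

A representative firm's profit is π_i = y_i(66 − Y) − 9y_i − y_i², with Y = y_i + Σ_{j≠i} y_j.
First-order condition: 57 − 4y_i − Σ_{j≠i} y_j = 0.
Imposing symmetry (y_j = y for all j) turns Σ_{j≠i} y_j into 4y, so 57 = 8y and y = 7.125.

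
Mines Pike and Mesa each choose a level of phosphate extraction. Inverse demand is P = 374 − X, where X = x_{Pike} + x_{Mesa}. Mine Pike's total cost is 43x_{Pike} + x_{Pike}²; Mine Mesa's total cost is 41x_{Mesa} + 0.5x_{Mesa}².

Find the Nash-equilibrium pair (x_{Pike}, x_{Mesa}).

60, 91

Mine Pike's profit: π = x_{Pike}(374 − (x_{Pike} + x_{Mesa})) − 43x_{Pike} − x_{Pike}².
∂π/∂x_{Pike} = 331 − 4x_{Pike} − x_{Mesa} = 0, so x_{Pike} = 82.75 − 0.25x_{Mesa}.
For Mesa: ∂π/∂x_{Mesa} = 333 − 3x_{Mesa} − x_{Pike} = 0 ⇒ x_{Mesa} = 111 − (1/3)x_{Pike}.
Substituting the second reaction function into the first: x_{Pike} = 82.75 − 0.25(111 − (1/3)x_{Pike}), which gives (11/12)x_{Pike} = 55 ⇒ x_{Pike} = 60.
Then x_{Mesa} = 111 − (1/3)·60 = 91.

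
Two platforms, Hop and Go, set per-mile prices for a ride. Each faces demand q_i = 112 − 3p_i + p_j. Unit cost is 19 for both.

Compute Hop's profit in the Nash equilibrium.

Hop's profit: π = (p_{Hop} − 19)(112 − 3p_{Hop} + p_{Go}).
∂π/∂p_{Hop} = 169 − 6p_{Hop} + p_{Go} = 0 ⇒ p_{Hop} = 169/6 + (1/6)p_{Go}.
By symmetry p_{Go} = p_{Hop}; substituting into the reaction function, (5/6)p_{Hop} = 169/6 and p_{Hop} = 33.8.
q_{Hop} = 112 − 3·33.8 + 33.8 = 44.4.
Profit = (33.8 − 19)·44.4 = 657.12.

657.12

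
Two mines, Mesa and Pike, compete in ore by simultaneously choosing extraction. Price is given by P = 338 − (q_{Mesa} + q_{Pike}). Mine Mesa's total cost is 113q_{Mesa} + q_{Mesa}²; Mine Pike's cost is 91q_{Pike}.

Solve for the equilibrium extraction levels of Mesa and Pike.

Mine Mesa's profit: π = q_{Mesa}(338 − (q_{Mesa} + q_{Pike})) − 113q_{Mesa} − q_{Mesa}².
∂π/∂q_{Mesa} = 225 − 4q_{Mesa} − q_{Pike} = 0, so q_{Mesa} = 56.25 − 0.25q_{Pike}.
For Pike: ∂π/∂q_{Pike} = 247 − 2q_{Pike} − q_{Mesa} = 0 ⇒ q_{Pike} = 123.5 − 0.5q_{Mesa}.
Plugging q_{Pike} into Mesa's best response: q_{Mesa} = 56.25 − 0.25(123.5 − 0.5q_{Mesa}) ⇒ 0.875q_{Mesa} = 25.375, so q_{Mesa} = 29.
Then q_{Pike} = 123.5 − 0.5·29 = 109.

29, 109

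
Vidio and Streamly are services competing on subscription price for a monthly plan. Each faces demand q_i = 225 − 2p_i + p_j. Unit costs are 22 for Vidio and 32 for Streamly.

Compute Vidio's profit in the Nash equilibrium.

9522

Vidio's profit: π = (p_{Vidio} − 22)(225 − 2p_{Vidio} + p_{Streamly}).
∂π/∂p_{Vidio} = 269 − 4p_{Vidio} + p_{Streamly} = 0 ⇒ p_{Vidio} = 67.25 + 0.25p_{Streamly}.
Similarly p_{Streamly} = 72.25 + 0.25p_{Vidio}.
Solving the two reaction functions simultaneously: (1 − (0.25)(0.25))p_{Vidio} = 67.25 + 0.25·72.25, so 0.9375p_{Vidio} = 85.3125 and p_{Vidio} = 91.
Then p_{Streamly} = 72.25 + 0.25·91 = 95.
q_{Vidio} = 225 − 2·91 + 95 = 138.
Profit = (91 − 22)·138 = 9522.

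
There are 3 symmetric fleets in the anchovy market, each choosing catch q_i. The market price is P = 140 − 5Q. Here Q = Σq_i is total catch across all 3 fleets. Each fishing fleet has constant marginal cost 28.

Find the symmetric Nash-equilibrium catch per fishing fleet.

5.6

A representative fishing fleet's profit is π_i = q_i(140 − 5Q) − 28q_i, with Q = q_i + Σ_{j≠i} q_j.
First-order condition: 112 − 10q_i − 5Σ_{j≠i} q_j = 0.
Imposing symmetry (q_j = q for all j) turns Σ_{j≠i} q_j into 2q, so 112 = 20q and q = 5.6.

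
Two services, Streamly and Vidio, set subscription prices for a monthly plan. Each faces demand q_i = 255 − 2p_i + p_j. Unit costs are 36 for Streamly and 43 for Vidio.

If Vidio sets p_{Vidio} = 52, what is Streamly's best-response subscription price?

94.75

Streamly's profit: π = (p_{Streamly} − 36)(255 − 2p_{Streamly} + p_{Vidio}).
∂π/∂p_{Streamly} = 327 − 4p_{Streamly} + p_{Vidio} = 0 ⇒ p_{Streamly} = 81.75 + 0.25p_{Vidio}.
At p_{Vidio} = 52: p_{Streamly} = 81.75 + 0.25·52 = 94.75.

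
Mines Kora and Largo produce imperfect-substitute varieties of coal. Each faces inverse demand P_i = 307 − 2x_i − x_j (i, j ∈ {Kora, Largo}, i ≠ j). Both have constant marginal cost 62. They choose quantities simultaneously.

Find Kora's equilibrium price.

Mine Kora's profit: π = x_{Kora}(307 − 2x_{Kora} − x_{Largo}) − 62x_{Kora}.
∂π/∂x_{Kora} = 245 − 4x_{Kora} − x_{Largo} = 0 ⇒ x_{Kora} = 61.25 − 0.25x_{Largo}.
Setting x_{Kora} = x_{Largo} in the reaction function: x_{Kora} = 61.25 − 0.25x_{Kora}, so x_{Kora} = 61.25 / 1.25 = 49.
P_{Kora} = 307 − 2·49 − 49 = 160.

160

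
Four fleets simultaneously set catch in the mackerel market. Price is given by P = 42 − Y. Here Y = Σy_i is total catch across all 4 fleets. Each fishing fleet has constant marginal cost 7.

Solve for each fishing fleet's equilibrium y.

7

A representative fishing fleet's profit is π_i = y_i(42 − Y) − 7y_i, with Y = y_i + Σ_{j≠i} y_j.
First-order condition: 35 − 2y_i − Σ_{j≠i} y_j = 0.
With identical fishing fleets, set every y_j = y: then 35 − 2y − 3y = 0, i.e. y = 35/5 = 7.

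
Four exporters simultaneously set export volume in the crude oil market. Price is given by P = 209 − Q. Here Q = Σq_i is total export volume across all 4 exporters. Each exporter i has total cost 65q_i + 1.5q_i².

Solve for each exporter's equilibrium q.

A representative exporter's profit is π_i = q_i(209 − Q) − 65q_i − 1.5q_i², with Q = q_i + Σ_{j≠i} q_j.
First-order condition: 144 − 5q_i − Σ_{j≠i} q_j = 0.
With identical exporters, set every q_j = q: then 144 − 5q − 3q = 0, i.e. q = 144/8 = 18.

18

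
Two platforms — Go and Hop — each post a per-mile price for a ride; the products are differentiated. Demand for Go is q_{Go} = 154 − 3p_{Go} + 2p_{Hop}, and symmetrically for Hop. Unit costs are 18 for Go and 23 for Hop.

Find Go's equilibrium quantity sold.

104.8125

Go's profit: π = (p_{Go} − 18)(154 − 3p_{Go} + 2p_{Hop}).
∂π/∂p_{Go} = 208 − 6p_{Go} + 2p_{Hop} = 0 ⇒ p_{Go} = 104/3 + (1/3)p_{Hop}.
Similarly p_{Hop} = 223/6 + (1/3)p_{Go}.
Plugging p_{Hop} into Go's best response: p_{Go} = 104/3 + (1/3)(223/6 + (1/3)p_{Go}) ⇒ (8/9)p_{Go} = 847/18, so p_{Go} = 52.9375.
Then p_{Hop} = 223/6 + (1/3)·52.9375 = 54.8125.
q_{Go} = 154 − 3·52.9375 + 2·54.8125 = 104.8125.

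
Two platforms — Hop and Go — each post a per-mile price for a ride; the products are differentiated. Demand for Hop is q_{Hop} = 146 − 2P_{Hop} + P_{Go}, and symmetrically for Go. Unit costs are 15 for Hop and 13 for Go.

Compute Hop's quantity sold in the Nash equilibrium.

86.8

Hop's profit: π = (P_{Hop} − 15)(146 − 2P_{Hop} + P_{Go}).
∂π/∂P_{Hop} = 176 − 4P_{Hop} + P_{Go} = 0 ⇒ P_{Hop} = 44 + 0.25P_{Go}.
Similarly P_{Go} = 43 + 0.25P_{Hop}.
Plugging P_{Go} into Hop's best response: P_{Hop} = 44 + 0.25(43 + 0.25P_{Hop}) ⇒ 0.9375P_{Hop} = 54.75, so P_{Hop} = 58.4.
Then P_{Go} = 43 + 0.25·58.4 = 57.6.
q_{Hop} = 146 − 2·58.4 + 57.6 = 86.8.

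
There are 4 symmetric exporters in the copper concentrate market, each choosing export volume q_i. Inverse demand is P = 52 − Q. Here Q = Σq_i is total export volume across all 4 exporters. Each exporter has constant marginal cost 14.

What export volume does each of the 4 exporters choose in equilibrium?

A representative exporter's profit is π_i = q_i(52 − Q) − 14q_i, with Q = q_i + Σ_{j≠i} q_j.
First-order condition: 38 − 2q_i − Σ_{j≠i} q_j = 0.
Imposing symmetry (q_j = q for all j) turns Σ_{j≠i} q_j into 3q, so 38 = 5q and q = 7.6.

7.6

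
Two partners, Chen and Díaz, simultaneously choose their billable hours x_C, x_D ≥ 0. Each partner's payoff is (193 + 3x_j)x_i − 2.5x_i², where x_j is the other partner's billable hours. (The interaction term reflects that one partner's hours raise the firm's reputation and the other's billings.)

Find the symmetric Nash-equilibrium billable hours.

96.5

Chen's payoff is (193 + 3x_D)x_C − 2.5x_C².
∂π/∂x_C = 193 + 3x_D − 5x_C = 0, so x_C = 38.6 + 0.6x_D.
By symmetry x_D = x_C; substituting into the reaction function, 0.4x_C = 38.6 and x_C = 96.5.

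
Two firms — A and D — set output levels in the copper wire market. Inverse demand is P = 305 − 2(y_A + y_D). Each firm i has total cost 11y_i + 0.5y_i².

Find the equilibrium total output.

84

Firm A's profit: π = y_A(305 − 2(y_A + y_D)) − 11y_A − 0.5y_A².
∂π/∂y_A = 294 − 5y_A − 2y_D = 0, so y_A = 58.8 − 0.4y_D.
The game is symmetric, so in equilibrium y_D = y_A: the reaction function gives 1.4y_A = 58.8, hence y_A = 42.
Total output: 42 + 42 = 84.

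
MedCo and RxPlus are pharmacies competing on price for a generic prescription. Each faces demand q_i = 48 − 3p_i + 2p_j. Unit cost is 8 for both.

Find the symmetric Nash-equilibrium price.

18

MedCo's profit: π = (p_{MedCo} − 8)(48 − 3p_{MedCo} + 2p_{RxPlus}).
∂π/∂p_{MedCo} = 72 − 6p_{MedCo} + 2p_{RxPlus} = 0 ⇒ p_{MedCo} = 12 + (1/3)p_{RxPlus}.
Setting p_{MedCo} = p_{RxPlus} in the reaction function: p_{MedCo} = 12 + (1/3)p_{MedCo}, so p_{MedCo} = 12 / (2/3) = 18.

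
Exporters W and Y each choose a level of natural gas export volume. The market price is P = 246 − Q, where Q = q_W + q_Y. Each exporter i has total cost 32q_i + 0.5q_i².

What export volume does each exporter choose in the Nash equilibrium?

53.5

Exporter W's profit: π = q_W(246 − (q_W + q_Y)) − 32q_W − 0.5q_W².
∂π/∂q_W = 214 − 3q_W − q_Y = 0, so q_W = 214/3 − (1/3)q_Y.
Setting q_W = q_Y in the reaction function: q_W = 214/3 − (1/3)q_W, so q_W = (214/3) / (4/3) = 53.5.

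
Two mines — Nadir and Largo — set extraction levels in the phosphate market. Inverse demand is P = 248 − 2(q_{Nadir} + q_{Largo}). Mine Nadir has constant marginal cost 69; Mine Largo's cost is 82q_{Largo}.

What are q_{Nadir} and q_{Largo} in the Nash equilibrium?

32, 25.5

Mine Nadir's profit: π = q_{Nadir}(248 − 2(q_{Nadir} + q_{Largo})) − 69q_{Nadir}.
∂π/∂q_{Nadir} = 179 − 4q_{Nadir} − 2q_{Largo} = 0, so q_{Nadir} = 44.75 − 0.5q_{Largo}.
By the same steps for Largo: q_{Largo} = 41.5 − 0.5q_{Nadir}.
Substituting the second reaction function into the first: q_{Nadir} = 44.75 − 0.5(41.5 − 0.5q_{Nadir}), which gives 0.75q_{Nadir} = 24 ⇒ q_{Nadir} = 32.
Then q_{Largo} = 41.5 − 0.5·32 = 25.5.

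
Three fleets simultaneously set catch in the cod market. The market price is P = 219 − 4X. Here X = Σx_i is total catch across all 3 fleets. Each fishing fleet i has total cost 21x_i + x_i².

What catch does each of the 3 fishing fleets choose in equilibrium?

11

A representative fishing fleet's profit is π_i = x_i(219 − 4X) − 21x_i − x_i², with X = x_i + Σ_{j≠i} x_j.
First-order condition: 198 − 10x_i − 4Σ_{j≠i} x_j = 0.
With identical fishing fleets, set every x_j = x: then 198 − 10x − 8x = 0, i.e. x = 198/18 = 11.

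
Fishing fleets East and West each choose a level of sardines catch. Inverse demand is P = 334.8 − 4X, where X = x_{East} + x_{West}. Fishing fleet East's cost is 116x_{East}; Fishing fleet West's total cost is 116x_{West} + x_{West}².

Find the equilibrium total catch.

34.1875

Fishing fleet East's profit: π = x_{East}(334.8 − 4(x_{East} + x_{West})) − 116x_{East}.
∂π/∂x_{East} = 218.8 − 8x_{East} − 4x_{West} = 0, so x_{East} = 27.35 − 0.5x_{West}.
For West: ∂π/∂x_{West} = 218.8 − 10x_{West} − 4x_{East} = 0 ⇒ x_{West} = 21.88 − 0.4x_{East}.
Substituting the second reaction function into the first: x_{East} = 27.35 − 0.5(21.88 − 0.4x_{East}), which gives 0.8x_{East} = 16.41 ⇒ x_{East} = 20.5125.
Then x_{West} = 21.88 − 0.4·20.5125 = 13.675.
Total catch: 20.5125 + 13.675 = 34.1875.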